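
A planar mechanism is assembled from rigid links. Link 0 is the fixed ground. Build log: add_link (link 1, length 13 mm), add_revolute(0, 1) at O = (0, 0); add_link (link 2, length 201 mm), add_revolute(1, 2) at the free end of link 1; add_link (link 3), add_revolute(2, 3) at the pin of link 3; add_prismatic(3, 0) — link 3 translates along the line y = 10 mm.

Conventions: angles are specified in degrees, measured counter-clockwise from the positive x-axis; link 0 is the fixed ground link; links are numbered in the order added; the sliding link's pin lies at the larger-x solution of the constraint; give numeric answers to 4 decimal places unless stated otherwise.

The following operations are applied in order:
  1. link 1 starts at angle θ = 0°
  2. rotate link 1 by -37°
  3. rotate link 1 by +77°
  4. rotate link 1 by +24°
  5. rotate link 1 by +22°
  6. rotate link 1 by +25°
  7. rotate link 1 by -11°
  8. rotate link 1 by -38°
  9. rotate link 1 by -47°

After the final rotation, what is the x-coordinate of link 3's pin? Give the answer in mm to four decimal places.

geometry: r = 13 mm, L = 201 mm, e = 10 mm; θ starts at 0°
rotate link 1 by -37°: θ ← 0° -37° = -37°
rotate link 1 by +77°: θ ← -37° +77° = 40°
rotate link 1 by +24°: θ ← 40° +24° = 64°
rotate link 1 by +22°: θ ← 64° +22° = 86°
rotate link 1 by +25°: θ ← 86° +25° = 111°
rotate link 1 by -11°: θ ← 111° -11° = 100°
rotate link 1 by -38°: θ ← 100° -38° = 62°
rotate link 1 by -47°: θ ← 62° -47° = 15°
crank pin P = (r cos θ, r sin θ) = (12.557036, 3.364648)
h = r sin θ − e = 3.364648 − 10 = -6.635352
x = r cos θ + √(L² − h²) = 12.557036 + 200.890448 = 213.447484

213.4475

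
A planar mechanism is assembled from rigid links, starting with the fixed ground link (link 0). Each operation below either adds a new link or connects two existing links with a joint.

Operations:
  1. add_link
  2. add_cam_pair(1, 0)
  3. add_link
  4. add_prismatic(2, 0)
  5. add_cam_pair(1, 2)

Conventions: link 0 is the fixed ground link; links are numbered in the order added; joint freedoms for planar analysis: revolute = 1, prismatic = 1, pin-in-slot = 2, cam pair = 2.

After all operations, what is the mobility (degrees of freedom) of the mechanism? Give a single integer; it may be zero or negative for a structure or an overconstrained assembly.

(L,J1,J2)=(1,0,0); link0 fixed
link1: (2,0,0)
C 1-0 [J2]: (2,0,1)
link2: (3,0,1)
P 2-0 [J1]: (3,1,1)
C 1-2 [J2]: (3,1,2)
Grübler: 3·2 − 2·1 − 2 = 2

M = 2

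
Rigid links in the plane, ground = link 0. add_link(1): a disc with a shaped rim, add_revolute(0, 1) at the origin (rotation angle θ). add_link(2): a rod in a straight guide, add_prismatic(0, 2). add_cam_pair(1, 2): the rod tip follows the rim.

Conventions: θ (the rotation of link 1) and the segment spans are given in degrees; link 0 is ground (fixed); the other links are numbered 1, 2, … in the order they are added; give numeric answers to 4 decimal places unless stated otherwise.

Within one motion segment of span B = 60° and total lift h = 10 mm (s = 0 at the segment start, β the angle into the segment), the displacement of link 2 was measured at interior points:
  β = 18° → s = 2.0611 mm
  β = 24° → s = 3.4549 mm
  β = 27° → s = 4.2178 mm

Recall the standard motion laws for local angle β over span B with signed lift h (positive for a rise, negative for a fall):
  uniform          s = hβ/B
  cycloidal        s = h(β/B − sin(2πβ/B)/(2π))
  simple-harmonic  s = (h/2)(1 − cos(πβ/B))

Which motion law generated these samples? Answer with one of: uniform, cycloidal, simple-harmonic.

candidates at β/B = r: uniform s = h·r (linear in β); cycloidal s = h·(r − sin(2πr)/(2π)); simple-harmonic s = (h/2)(1 − cos(πr))
β=18°: printed 2.0611 | uniform 3.0000, cycloidal 1.4863, simple-harmonic 2.0611
β=24°: printed 3.4549 | uniform 4.0000, cycloidal 3.0645, simple-harmonic 3.4549
β=27°: printed 4.2178 | uniform 4.5000, cycloidal 4.0082, simple-harmonic 4.2178
only one law matches every sample → simple-harmonic

simple-harmonic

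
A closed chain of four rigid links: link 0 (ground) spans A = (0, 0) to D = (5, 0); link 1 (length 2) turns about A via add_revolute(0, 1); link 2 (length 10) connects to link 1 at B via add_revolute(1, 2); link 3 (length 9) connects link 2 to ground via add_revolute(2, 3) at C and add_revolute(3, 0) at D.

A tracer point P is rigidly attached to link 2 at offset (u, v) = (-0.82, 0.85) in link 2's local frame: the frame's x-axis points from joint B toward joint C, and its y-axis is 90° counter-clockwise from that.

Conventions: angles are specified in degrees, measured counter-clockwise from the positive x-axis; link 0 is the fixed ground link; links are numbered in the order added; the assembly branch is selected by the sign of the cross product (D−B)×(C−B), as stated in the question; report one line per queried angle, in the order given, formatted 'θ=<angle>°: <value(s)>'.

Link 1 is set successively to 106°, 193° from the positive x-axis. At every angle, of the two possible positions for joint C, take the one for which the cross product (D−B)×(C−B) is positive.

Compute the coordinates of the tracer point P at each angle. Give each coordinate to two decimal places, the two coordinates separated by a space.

A=(0,0), D=(5.00,0)
θ=106°: B = A + 2.00·(cos106°, sin106°) = (-0.5513, 1.9225)
θ=106°: |BD| = 5.8748
θ=106°: circle(B,10.00) ∩ circle(D,9.00): a=4.5545, h=8.9026
θ=106°:   candidates: C₊=(6.6658,8.8445) cross=52.301; C₋=(0.8390,-7.9804) cross=-52.301
θ=106°:   branch + wants cross > 0 → take C=(6.6658,8.8445) (cross=52.301)
θ=106°: ex = (C−B)/|BC| = (0.7217,0.6922); ey = (-0.6922,0.7217)
θ=106°: P = B + -0.82·ex + 0.85·ey = (-1.7314,1.9684)
θ=193°: B = A + 2.00·(cos193°, sin193°) = (-1.9487, -0.4499)
θ=193°: |BD| = 6.9633
θ=193°: circle(B,10.00) ∩ circle(D,9.00): a=4.8459, h=8.7474
θ=193°:   candidates: C₊=(2.3219,8.5923) cross=60.911; C₋=(3.4523,-8.8659) cross=-60.911
θ=193°:   branch + wants cross > 0 → take C=(2.3219,8.5923) (cross=60.911)
θ=193°: ex = (C−B)/|BC| = (0.4271,0.9042); ey = (-0.9042,0.4271)
θ=193°: P = B + -0.82·ex + 0.85·ey = (-3.0675,-0.8284)

θ=106°: -1.73 1.97
θ=193°: -3.07 -0.83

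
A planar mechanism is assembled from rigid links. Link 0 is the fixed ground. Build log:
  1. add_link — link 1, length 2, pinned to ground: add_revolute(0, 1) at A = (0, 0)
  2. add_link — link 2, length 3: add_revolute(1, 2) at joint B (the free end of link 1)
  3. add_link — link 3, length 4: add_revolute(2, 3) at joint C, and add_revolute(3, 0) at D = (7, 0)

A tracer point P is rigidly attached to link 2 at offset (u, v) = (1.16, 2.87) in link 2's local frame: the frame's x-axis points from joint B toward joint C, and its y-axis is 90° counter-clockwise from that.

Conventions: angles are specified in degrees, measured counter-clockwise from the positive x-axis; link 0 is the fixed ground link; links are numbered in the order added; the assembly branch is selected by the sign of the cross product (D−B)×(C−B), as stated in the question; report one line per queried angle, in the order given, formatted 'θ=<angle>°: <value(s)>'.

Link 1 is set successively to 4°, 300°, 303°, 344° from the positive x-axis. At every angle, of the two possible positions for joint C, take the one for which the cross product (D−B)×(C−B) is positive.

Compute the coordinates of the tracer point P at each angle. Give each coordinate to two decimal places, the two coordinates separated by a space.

A=(0,0), D=(7.00,0)
θ=4°: B = A + 2.00·(cos4°, sin4°) = (1.9951, 0.1395)
θ=4°: |BD| = 5.0068
θ=4°: circle(B,3.00) ∩ circle(D,4.00): a=1.8044, h=2.3967
θ=4°:   candidates: C₊=(3.8656,2.4850) cross=12.000; C₋=(3.7320,-2.3066) cross=-12.000
θ=4°:   branch + wants cross > 0 → take C=(3.8656,2.4850) (cross=12.000)
θ=4°: ex = (C−B)/|BC| = (0.6235,0.7818); ey = (-0.7818,0.6235)
θ=4°: P = B + 1.16·ex + 2.87·ey = (0.4745,2.8358)
θ=300°: B = A + 2.00·(cos300°, sin300°) = (1.0000, -1.7321)
θ=300°: |BD| = 6.2450
θ=300°: circle(B,3.00) ∩ circle(D,4.00): a=2.5621, h=1.5607
θ=300°:   candidates: C₊=(3.0287,0.4780) cross=9.747; C₋=(3.8944,-2.5210) cross=-9.747
θ=300°:   branch + wants cross > 0 → take C=(3.0287,0.4780) (cross=9.747)
θ=300°: ex = (C−B)/|BC| = (0.6762,0.7367); ey = (-0.7367,0.6762)
θ=300°: P = B + 1.16·ex + 2.87·ey = (-0.3299,1.0633)
θ=303°: B = A + 2.00·(cos303°, sin303°) = (1.0893, -1.6773)
θ=303°: |BD| = 6.1441
θ=303°: circle(B,3.00) ∩ circle(D,4.00): a=2.5024, h=1.6547
θ=303°:   candidates: C₊=(3.0449,0.5976) cross=10.167; C₋=(3.9484,-2.5860) cross=-10.167
θ=303°:   branch + wants cross > 0 → take C=(3.0449,0.5976) (cross=10.167)
θ=303°: ex = (C−B)/|BC| = (0.6519,0.7583); ey = (-0.7583,0.6519)
θ=303°: P = B + 1.16·ex + 2.87·ey = (-0.3309,1.0732)
θ=344°: B = A + 2.00·(cos344°, sin344°) = (1.9225, -0.5513)
θ=344°: |BD| = 5.1073
θ=344°: circle(B,3.00) ∩ circle(D,4.00): a=1.8684, h=2.3472
θ=344°:   candidates: C₊=(3.5266,1.9839) cross=11.988; C₋=(4.0333,-2.6831) cross=-11.988
θ=344°:   branch + wants cross > 0 → take C=(3.5266,1.9839) (cross=11.988)
θ=344°: ex = (C−B)/|BC| = (0.5347,0.8450); ey = (-0.8450,0.5347)
θ=344°: P = B + 1.16·ex + 2.87·ey = (0.1175,1.9636)

θ=4°: 0.47 2.84
θ=300°: -0.33 1.06
θ=303°: -0.33 1.07
θ=344°: 0.12 1.96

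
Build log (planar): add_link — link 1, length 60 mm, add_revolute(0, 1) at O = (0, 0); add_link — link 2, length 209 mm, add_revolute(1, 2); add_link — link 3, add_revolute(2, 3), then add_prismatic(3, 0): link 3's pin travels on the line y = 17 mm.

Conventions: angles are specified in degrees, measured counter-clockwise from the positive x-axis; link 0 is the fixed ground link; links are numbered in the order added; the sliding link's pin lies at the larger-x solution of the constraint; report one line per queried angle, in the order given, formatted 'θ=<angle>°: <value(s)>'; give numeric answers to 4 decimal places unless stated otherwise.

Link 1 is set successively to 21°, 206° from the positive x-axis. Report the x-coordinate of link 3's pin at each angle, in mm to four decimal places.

geometry: r = 60 mm, L = 209 mm, e = 17 mm
θ=21°: crank pin P = (r cos θ, r sin θ) = (56.014826, 21.502077)
θ=21°: h = r sin θ − e = 21.502077 − 17 = 4.502077
θ=21°: x = r cos θ + √(L² − h²) = 56.014826 + 208.951505 = 264.966330
θ=206°: crank pin P = (r cos θ, r sin θ) = (-53.927643, -26.302269)
θ=206°: h = r sin θ − e = -26.302269 − 17 = -43.302269
θ=206°: x = r cos θ + √(L² − h²) = -53.927643 + 204.464944 = 150.537302

θ=21°: 264.9663
θ=206°: 150.5373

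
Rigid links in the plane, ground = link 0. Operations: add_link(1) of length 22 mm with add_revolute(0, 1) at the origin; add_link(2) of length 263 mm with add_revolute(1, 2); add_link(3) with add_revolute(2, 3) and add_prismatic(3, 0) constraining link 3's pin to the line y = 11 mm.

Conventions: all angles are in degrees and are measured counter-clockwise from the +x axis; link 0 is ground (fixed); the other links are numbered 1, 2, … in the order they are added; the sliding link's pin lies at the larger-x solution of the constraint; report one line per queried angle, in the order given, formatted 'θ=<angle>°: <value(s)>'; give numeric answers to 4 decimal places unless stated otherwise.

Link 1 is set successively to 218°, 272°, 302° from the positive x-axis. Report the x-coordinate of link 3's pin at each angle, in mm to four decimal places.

geometry: r = 22 mm, L = 263 mm, e = 11 mm
θ=218°: crank pin P = (r cos θ, r sin θ) = (-17.336237, -13.544552)
θ=218°: h = r sin θ − e = -13.544552 − 11 = -24.544552
θ=218°: x = r cos θ + √(L² − h²) = -17.336237 + 261.852181 = 244.515945
θ=272°: crank pin P = (r cos θ, r sin θ) = (0.767789, -21.986598)
θ=272°: h = r sin θ − e = -21.986598 − 11 = -32.986598
θ=272°: x = r cos θ + √(L² − h²) = 0.767789 + 260.923139 = 261.690928
θ=302°: crank pin P = (r cos θ, r sin θ) = (11.658224, -18.657058)
θ=302°: h = r sin θ − e = -18.657058 − 11 = -29.657058
θ=302°: x = r cos θ + √(L² − h²) = 11.658224 + 261.322519 = 272.980743

θ=218°: 244.5159
θ=272°: 261.6909
θ=302°: 272.9807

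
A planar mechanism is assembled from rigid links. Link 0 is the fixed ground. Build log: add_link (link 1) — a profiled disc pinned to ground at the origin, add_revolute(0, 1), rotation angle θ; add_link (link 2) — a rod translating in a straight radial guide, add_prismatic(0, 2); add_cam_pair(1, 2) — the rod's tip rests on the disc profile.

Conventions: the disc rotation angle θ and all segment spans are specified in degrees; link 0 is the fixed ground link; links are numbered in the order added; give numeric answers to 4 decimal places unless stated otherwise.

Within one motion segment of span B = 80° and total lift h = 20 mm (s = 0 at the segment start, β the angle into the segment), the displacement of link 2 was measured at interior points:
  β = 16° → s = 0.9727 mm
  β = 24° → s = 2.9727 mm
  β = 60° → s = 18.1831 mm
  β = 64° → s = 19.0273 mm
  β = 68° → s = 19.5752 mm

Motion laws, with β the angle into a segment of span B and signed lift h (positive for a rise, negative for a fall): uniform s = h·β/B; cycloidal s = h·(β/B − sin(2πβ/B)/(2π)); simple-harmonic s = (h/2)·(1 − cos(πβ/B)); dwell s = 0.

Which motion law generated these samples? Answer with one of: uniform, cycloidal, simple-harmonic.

candidates at β/B = r: uniform s = h·r (linear in β); cycloidal s = h·(r − sin(2πr)/(2π)); simple-harmonic s = (h/2)(1 − cos(πr))
β=16°: printed 0.9727 | uniform 4.0000, cycloidal 0.9727, simple-harmonic 1.9098
β=24°: printed 2.9727 | uniform 6.0000, cycloidal 2.9727, simple-harmonic 4.1221
β=60°: printed 18.1831 | uniform 15.0000, cycloidal 18.1831, simple-harmonic 17.0711
β=64°: printed 19.0273 | uniform 16.0000, cycloidal 19.0273, simple-harmonic 18.0902
β=68°: printed 19.5752 | uniform 17.0000, cycloidal 19.5752, simple-harmonic 18.9101
only one law matches every sample → cycloidal

cycloidal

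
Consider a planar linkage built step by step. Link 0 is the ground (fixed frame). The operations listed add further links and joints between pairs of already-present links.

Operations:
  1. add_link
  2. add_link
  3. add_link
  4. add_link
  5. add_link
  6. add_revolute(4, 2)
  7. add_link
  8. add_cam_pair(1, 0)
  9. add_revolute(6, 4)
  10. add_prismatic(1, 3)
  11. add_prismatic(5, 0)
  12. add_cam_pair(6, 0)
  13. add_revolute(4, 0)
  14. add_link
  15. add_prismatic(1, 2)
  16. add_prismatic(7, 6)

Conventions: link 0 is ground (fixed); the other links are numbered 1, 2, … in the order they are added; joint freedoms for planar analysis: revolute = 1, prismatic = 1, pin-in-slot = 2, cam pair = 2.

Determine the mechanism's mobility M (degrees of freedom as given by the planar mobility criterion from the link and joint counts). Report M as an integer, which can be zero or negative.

L=1 J1=0 J2=0
add link → L=2 J1=0 J2=0
add link → L=3 J1=0 J2=0
add link → L=4 J1=0 J2=0
add link → L=5 J1=0 J2=0
add link → L=6 J1=0 J2=0
R@4,2 dof=1 J1 → L=6 J1=1 J2=0
add link → L=7 J1=1 J2=0
C@1,0 dof=2 J2 → L=7 J1=1 J2=1
R@6,4 dof=1 J1 → L=7 J1=2 J2=1
P@1,3 dof=1 J1 → L=7 J1=3 J2=1
P@5,0 dof=1 J1 → L=7 J1=4 J2=1
C@6,0 dof=2 J2 → L=7 J1=4 J2=2
R@4,0 dof=1 J1 → L=7 J1=5 J2=2
add link → L=8 J1=5 J2=2
P@1,2 dof=1 J1 → L=8 J1=6 J2=2
P@7,6 dof=1 J1 → L=8 J1=7 J2=2
M=3(L−1)−2J1−J2=3·7−2·7−2=5

M = 5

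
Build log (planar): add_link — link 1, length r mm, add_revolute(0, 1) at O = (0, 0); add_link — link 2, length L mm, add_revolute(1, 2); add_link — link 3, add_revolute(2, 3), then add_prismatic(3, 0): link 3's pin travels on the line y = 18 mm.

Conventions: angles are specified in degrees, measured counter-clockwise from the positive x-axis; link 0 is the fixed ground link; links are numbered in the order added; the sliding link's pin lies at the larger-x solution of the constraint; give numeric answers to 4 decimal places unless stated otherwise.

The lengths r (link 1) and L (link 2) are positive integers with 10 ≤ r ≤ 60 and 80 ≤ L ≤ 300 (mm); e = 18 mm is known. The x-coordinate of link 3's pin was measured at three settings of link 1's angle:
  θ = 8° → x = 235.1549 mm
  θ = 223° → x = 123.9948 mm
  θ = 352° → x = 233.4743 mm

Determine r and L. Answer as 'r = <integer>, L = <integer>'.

constraint per measurement: (x − r cos θ)² + (r sin θ − e)² = L²
subtracting the θ₁ and θ₂ equations cancels the r² and L² terms:
r = (x₁² − x₂²) / (2[(x₁cos θ₁ + e sin θ₁) − (x₂cos θ₂ + e sin θ₂)]) = 59.0000 → r = 59
L² = (x₁ − r cos θ₁)² + (r sin θ₁ − e)² = 31328.9895 → L = 177.0000 → L = 177
check at θ₃=352°: x = 233.4743 (printed 233.4743) ✓

r = 59, L = 177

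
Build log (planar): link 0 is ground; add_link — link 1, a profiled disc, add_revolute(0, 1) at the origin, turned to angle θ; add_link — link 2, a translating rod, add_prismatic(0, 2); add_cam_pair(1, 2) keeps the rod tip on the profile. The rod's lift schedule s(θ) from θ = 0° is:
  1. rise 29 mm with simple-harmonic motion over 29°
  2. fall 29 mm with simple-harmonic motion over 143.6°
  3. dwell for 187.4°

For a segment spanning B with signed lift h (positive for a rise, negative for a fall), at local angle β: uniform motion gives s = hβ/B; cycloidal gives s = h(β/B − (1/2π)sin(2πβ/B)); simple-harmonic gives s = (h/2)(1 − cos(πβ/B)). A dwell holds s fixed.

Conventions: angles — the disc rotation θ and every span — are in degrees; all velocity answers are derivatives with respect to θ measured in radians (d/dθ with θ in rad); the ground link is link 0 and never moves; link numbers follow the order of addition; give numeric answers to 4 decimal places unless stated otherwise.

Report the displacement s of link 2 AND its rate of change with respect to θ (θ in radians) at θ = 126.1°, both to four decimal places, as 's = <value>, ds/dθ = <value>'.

seg 1 [0°–29°] simple-harmonic, h=29: full span → s += 29 → s = 29.0000
seg 2 [29°–172.6°] simple-harmonic, h=-29: θ=126.1° here. β=97.1, B=143.6. -29/2·(1 − cos(π·0.6762)) = -22.1222 → s = 6.8778
velocity in seg [29°–172.6°] (simple-harmonic), θ in radians: β = 97.1° = 1.6947 rad, B = 143.6° = 2.5063 rad; ds/dθ = (πh/(2B)) sin(πβ/B) = (π·(-29)/(2·2.5063)) sin(π·0.6762) = -15.461724 mm/rad

s = 6.8778, ds/dθ = -15.4617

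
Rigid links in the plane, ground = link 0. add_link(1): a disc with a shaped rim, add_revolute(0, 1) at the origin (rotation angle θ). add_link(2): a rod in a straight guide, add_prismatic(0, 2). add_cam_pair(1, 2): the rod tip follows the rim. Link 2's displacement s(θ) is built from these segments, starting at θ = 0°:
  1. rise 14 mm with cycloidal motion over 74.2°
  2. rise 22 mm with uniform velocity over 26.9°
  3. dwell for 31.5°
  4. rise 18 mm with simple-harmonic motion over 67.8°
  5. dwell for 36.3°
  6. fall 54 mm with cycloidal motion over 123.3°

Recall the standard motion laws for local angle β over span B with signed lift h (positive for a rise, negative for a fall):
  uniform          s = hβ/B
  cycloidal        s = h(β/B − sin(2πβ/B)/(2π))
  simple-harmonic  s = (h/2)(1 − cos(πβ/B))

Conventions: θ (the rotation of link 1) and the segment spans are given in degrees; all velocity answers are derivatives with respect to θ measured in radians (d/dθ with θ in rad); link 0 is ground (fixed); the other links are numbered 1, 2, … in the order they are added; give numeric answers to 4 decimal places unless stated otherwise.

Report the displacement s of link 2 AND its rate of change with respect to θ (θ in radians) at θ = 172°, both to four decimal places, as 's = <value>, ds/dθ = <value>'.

segment 1 (0° to 74.2°, cycloidal, h = 14) is passed completely: s = 0.0000 + (14) = 14.0000
segment 2 (74.2° to 101.1°, uniform, h = 22) is passed completely: s = 14.0000 + (22) = 36.0000
segment 3 (101.1° to 132.6°, dwell): s unchanged at 36.0000
θ = 172° falls in segment 4 (132.6° to 200.4°, simple-harmonic, h = 18): β = 172 − 132.6 = 39.4°, B = 67.8°; Δs = 18/2·(1 − cos(π·0.5811)) = 11.2689; s = 36.0000 + 11.2689 = 47.2689
velocity in seg [132.6°–200.4°] (simple-harmonic), θ in radians: β = 39.4° = 0.6877 rad, B = 67.8° = 1.1833 rad; ds/dθ = (πh/(2B)) sin(πβ/B) = (π·18/(2·1.1833)) sin(π·0.5811) = 23.122068 mm/rad

s = 47.2689, ds/dθ = 23.1221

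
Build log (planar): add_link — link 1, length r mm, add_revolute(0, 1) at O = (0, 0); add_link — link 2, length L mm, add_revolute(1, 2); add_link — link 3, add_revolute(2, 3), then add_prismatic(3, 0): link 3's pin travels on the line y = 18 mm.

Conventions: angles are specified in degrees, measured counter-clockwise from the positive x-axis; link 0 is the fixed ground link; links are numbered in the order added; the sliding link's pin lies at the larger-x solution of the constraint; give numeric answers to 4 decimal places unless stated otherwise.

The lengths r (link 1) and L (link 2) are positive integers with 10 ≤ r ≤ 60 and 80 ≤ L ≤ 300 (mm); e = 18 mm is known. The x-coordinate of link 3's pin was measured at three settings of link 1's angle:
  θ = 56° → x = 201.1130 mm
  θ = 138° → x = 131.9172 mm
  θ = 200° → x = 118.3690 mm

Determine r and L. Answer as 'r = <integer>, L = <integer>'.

constraint per measurement: (x − r cos θ)² + (r sin θ − e)² = L²
subtracting the θ₁ and θ₂ equations cancels the r² and L² terms:
r = (x₁² − x₂²) / (2[(x₁cos θ₁ + e sin θ₁) − (x₂cos θ₂ + e sin θ₂)]) = 54.0000 → r = 54
L² = (x₁ − r cos θ₁)² + (r sin θ₁ − e)² = 29929.0058 → L = 173.0000 → L = 173
check at θ₃=200°: x = 118.3690 (printed 118.3690) ✓

r = 54, L = 173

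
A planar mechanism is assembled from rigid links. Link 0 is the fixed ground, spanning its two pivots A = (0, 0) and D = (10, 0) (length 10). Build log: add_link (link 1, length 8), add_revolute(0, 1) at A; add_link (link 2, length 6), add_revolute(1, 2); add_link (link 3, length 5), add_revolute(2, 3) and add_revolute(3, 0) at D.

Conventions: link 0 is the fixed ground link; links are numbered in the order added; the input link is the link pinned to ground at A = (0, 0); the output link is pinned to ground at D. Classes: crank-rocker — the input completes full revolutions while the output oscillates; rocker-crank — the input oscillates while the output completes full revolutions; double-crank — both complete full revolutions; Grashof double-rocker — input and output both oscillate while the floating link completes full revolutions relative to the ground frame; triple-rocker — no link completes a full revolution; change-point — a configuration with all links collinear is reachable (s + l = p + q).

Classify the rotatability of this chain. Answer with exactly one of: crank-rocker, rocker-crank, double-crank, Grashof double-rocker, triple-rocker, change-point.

lengths: ground=10, input=8, coupler=6, output=5
sorted: s=5 (shortest), l=10 (longest), p+q=14
s + l = 15 vs p + q = 14
s + l > p + q → non-Grashof → no link fully rotates → triple-rocker

triple-rocker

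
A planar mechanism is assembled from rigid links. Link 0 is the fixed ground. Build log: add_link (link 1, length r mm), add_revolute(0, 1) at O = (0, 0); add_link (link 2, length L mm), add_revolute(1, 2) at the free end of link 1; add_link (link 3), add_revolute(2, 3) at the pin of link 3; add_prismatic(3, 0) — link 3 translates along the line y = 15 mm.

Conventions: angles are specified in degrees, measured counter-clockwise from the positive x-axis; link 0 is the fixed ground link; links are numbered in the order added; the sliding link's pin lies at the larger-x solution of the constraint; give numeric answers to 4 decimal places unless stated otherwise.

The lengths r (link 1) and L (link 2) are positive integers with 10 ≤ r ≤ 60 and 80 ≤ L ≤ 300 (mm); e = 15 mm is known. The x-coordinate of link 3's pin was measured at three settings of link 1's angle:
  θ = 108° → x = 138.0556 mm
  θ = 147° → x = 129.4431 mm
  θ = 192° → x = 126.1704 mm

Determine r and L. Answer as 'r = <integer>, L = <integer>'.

constraint per measurement: (x − r cos θ)² + (r sin θ − e)² = L²
subtracting the θ₁ and θ₂ equations cancels the r² and L² terms:
r = (x₁² − x₂²) / (2[(x₁cos θ₁ + e sin θ₁) − (x₂cos θ₂ + e sin θ₂)]) = 16.0000 → r = 16
L² = (x₁ − r cos θ₁)² + (r sin θ₁ − e)² = 20449.0104 → L = 143.0000 → L = 143
check at θ₃=192°: x = 126.1704 (printed 126.1704) ✓

r = 16, L = 143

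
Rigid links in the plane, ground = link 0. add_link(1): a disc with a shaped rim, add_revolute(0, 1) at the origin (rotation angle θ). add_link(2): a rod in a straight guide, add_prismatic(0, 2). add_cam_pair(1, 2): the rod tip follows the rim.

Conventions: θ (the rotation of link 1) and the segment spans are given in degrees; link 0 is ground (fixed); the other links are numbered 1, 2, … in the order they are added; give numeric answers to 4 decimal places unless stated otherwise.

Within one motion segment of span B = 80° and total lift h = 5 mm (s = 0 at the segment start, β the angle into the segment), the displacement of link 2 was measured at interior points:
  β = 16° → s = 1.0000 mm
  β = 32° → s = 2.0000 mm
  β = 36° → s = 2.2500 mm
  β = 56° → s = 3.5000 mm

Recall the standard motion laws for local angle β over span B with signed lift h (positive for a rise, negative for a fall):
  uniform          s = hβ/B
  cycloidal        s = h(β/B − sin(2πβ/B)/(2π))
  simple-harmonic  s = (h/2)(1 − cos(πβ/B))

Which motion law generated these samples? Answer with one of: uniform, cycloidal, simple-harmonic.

candidates at β/B = r: uniform s = h·r (linear in β); cycloidal s = h·(r − sin(2πr)/(2π)); simple-harmonic s = (h/2)(1 − cos(πr))
β=16°: printed 1.0000 | uniform 1.0000, cycloidal 0.2432, simple-harmonic 0.4775
β=32°: printed 2.0000 | uniform 2.0000, cycloidal 1.5323, simple-harmonic 1.7275
β=36°: printed 2.2500 | uniform 2.2500, cycloidal 2.0041, simple-harmonic 2.1089
β=56°: printed 3.5000 | uniform 3.5000, cycloidal 4.2568, simple-harmonic 3.9695
only one law matches every sample → uniform

uniform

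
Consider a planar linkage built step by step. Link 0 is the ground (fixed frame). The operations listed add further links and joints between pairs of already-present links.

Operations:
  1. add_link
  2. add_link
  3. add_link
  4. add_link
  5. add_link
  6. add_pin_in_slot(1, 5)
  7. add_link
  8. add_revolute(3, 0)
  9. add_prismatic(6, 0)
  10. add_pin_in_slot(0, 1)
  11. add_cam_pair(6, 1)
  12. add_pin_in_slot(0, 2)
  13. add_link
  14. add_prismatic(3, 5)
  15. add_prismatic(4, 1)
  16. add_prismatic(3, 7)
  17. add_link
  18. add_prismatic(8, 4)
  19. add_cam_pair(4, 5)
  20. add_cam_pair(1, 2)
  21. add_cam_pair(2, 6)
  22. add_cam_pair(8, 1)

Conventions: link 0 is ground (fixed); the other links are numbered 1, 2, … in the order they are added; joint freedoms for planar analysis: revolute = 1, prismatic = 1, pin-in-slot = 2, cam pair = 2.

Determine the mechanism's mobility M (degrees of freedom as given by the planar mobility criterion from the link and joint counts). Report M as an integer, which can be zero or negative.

ground; <1,0,0>
#1 <2,0,0>
#2 <3,0,0>
#3 <4,0,0>
#4 <5,0,0>
#5 <6,0,0>
PS:1↔5 J2 <6,0,1>
#6 <7,0,1>
R:3↔0 J1 <7,1,1>
P:6↔0 J1 <7,2,1>
PS:0↔1 J2 <7,2,2>
C:6↔1 J2 <7,2,3>
PS:0↔2 J2 <7,2,4>
#7 <8,2,4>
P:3↔5 J1 <8,3,4>
P:4↔1 J1 <8,4,4>
P:3↔7 J1 <8,5,4>
#8 <9,5,4>
P:8↔4 J1 <9,6,4>
C:4↔5 J2 <9,6,5>
C:1↔2 J2 <9,6,6>
C:2↔6 J2 <9,6,7>
C:8↔1 J2 <9,6,8>
3×8 − 2×6 − 1×8 = 4

M = 4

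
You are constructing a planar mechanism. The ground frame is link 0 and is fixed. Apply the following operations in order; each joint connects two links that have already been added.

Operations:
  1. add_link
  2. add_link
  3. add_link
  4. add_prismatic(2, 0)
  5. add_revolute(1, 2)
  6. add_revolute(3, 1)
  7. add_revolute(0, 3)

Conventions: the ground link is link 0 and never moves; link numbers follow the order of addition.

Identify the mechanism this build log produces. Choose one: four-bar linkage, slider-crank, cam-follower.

links: 4 (incl. ground); joints: 3 revolute, 1 prismatic, 0 higher (cam) pair, forming one closed loop
4 links, 3 revolutes + 1 prismatic in one loop → slider-crank

slider-crank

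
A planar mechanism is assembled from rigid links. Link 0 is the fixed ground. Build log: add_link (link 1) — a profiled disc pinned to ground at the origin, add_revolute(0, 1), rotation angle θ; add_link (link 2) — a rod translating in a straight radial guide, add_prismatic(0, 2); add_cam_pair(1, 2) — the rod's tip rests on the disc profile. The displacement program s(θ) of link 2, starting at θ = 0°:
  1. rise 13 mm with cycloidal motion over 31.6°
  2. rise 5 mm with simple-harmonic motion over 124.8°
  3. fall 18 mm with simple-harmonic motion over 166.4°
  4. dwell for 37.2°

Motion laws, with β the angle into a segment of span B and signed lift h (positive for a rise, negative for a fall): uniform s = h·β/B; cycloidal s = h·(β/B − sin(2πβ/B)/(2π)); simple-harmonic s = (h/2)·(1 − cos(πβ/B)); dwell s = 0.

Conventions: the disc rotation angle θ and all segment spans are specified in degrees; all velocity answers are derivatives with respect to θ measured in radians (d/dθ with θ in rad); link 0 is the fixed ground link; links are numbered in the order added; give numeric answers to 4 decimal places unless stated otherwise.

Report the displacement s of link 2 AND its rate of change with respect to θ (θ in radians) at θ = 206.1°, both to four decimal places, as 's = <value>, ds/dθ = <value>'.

seg 1 [0°–31.6°] cycloidal, h=13: full span → s += 13 → s = 13.0000
seg 2 [31.6°–156.4°] simple-harmonic, h=5: full span → s += 5 → s = 18.0000
seg 3 [156.4°–322.8°] simple-harmonic, h=-18: θ=206.1° here. β=49.7, B=166.4. -18/2·(1 − cos(π·0.2987)) = -3.6797 → s = 14.3203
velocity in seg [156.4°–322.8°] (simple-harmonic), θ in radians: β = 49.7° = 0.8674 rad, B = 166.4° = 2.9042 rad; ds/dθ = (πh/(2B)) sin(πβ/B) = (π·(-18)/(2·2.9042)) sin(π·0.2987) = -7.852411 mm/rad

s = 14.3203, ds/dθ = -7.8524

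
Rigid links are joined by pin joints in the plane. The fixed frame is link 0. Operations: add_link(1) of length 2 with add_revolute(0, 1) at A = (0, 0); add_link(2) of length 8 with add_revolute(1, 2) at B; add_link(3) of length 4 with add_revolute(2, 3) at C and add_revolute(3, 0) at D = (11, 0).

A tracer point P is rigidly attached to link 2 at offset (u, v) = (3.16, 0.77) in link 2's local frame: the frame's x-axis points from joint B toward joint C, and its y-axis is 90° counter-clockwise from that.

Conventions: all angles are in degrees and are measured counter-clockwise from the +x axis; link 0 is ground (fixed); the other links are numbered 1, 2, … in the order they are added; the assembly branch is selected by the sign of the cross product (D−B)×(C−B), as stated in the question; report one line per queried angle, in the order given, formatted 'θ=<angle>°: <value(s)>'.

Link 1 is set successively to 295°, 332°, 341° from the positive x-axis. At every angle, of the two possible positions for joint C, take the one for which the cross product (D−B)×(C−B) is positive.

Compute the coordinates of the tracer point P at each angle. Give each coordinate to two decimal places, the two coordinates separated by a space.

A=(0,0), D=(11.00,0)
θ=295°: B = A + 2.00·(cos295°, sin295°) = (0.8452, -1.8126)
θ=295°: |BD| = 10.3153
θ=295°: circle(B,8.00) ∩ circle(D,4.00): a=7.4843, h=2.8259
θ=295°:   candidates: C₊=(7.7165,2.2844) cross=29.150; C₋=(8.7096,-3.2794) cross=-29.150
θ=295°:   branch + wants cross > 0 → take C=(7.7165,2.2844) (cross=29.150)
θ=295°: ex = (C−B)/|BC| = (0.8589,0.5121); ey = (-0.5121,0.8589)
θ=295°: P = B + 3.16·ex + 0.77·ey = (3.1650,0.4671)
θ=332°: B = A + 2.00·(cos332°, sin332°) = (1.7659, -0.9389)
θ=332°: |BD| = 9.2817
θ=332°: circle(B,8.00) ∩ circle(D,4.00): a=7.2266, h=3.4317
θ=332°:   candidates: C₊=(8.6083,3.2062) cross=31.852; C₋=(9.3026,-3.6220) cross=-31.852
θ=332°:   branch + wants cross > 0 → take C=(8.6083,3.2062) (cross=31.852)
θ=332°: ex = (C−B)/|BC| = (0.8553,0.5181); ey = (-0.5181,0.8553)
θ=332°: P = B + 3.16·ex + 0.77·ey = (4.0697,1.3570)
θ=341°: B = A + 2.00·(cos341°, sin341°) = (1.8910, -0.6511)
θ=341°: |BD| = 9.1322
θ=341°: circle(B,8.00) ∩ circle(D,4.00): a=7.1942, h=3.4991
θ=341°:   candidates: C₊=(8.8174,3.3521) cross=31.955; C₋=(9.3164,-3.6284) cross=-31.955
θ=341°:   branch + wants cross > 0 → take C=(8.8174,3.3521) (cross=31.955)
θ=341°: ex = (C−B)/|BC| = (0.8658,0.5004); ey = (-0.5004,0.8658)
θ=341°: P = B + 3.16·ex + 0.77·ey = (4.2416,1.5968)

θ=295°: 3.17 0.47
θ=332°: 4.07 1.36
θ=341°: 4.24 1.60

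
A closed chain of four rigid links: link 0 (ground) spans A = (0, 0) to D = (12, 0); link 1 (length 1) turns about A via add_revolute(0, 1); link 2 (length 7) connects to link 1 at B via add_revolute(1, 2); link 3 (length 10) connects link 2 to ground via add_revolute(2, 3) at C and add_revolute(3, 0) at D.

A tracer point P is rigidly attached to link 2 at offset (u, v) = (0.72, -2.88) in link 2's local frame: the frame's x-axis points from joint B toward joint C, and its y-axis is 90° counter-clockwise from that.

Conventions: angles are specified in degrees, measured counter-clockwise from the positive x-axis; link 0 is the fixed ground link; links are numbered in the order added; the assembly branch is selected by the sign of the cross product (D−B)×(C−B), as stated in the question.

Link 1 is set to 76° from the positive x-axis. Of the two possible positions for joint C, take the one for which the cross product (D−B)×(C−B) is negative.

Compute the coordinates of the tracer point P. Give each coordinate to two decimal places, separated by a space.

A=(0,0), D=(12.00,0)
B = A + 1.00·(cos76°, sin76°) = (0.2419, 0.9703)
|BD| = 11.7980
circle(B,7.00) ∩ circle(D,10.00): a=3.7376, h=5.9186
  candidates: C₊=(4.4537,6.5615) cross=69.828; C₋=(3.4801,-5.2357) cross=-69.828
  branch - wants cross < 0 → take C=(3.4801,-5.2357) (cross=-69.828)
ex = (C−B)/|BC| = (0.4626,-0.8866); ey = (0.8866,0.4626)
P = B + 0.72·ex + -2.88·ey = (-1.9783,-1.0003)

-1.98 -1.00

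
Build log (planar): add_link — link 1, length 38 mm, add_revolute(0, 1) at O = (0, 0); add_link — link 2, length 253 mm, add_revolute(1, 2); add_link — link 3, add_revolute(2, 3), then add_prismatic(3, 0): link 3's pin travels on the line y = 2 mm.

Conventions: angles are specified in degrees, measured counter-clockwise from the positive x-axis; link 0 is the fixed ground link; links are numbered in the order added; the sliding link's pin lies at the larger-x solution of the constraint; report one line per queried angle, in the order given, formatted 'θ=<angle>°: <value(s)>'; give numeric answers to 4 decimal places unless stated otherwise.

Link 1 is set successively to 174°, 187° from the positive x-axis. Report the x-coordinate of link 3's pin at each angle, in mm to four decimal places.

geometry: r = 38 mm, L = 253 mm, e = 2 mm
θ=174°: crank pin P = (r cos θ, r sin θ) = (-37.791832, 3.972082)
θ=174°: h = r sin θ − e = 3.972082 − 2 = 1.972082
θ=174°: x = r cos θ + √(L² − h²) = -37.791832 + 252.992314 = 215.200482
θ=187°: crank pin P = (r cos θ, r sin θ) = (-37.716754, -4.631035)
θ=187°: h = r sin θ − e = -4.631035 − 2 = -6.631035
θ=187°: x = r cos θ + √(L² − h²) = -37.716754 + 252.913087 = 215.196333

θ=174°: 215.2005
θ=187°: 215.1963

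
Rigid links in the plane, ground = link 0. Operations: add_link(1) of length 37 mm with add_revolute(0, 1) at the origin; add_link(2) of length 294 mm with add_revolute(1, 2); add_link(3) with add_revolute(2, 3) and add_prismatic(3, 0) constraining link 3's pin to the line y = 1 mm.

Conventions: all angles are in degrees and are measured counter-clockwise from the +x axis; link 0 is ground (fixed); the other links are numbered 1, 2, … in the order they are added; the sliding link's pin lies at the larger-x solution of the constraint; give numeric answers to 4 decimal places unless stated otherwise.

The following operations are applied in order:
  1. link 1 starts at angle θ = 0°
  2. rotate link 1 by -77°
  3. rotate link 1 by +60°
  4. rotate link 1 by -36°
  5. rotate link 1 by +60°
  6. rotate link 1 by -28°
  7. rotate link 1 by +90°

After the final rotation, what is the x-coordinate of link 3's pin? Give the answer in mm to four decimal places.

geometry: r = 37 mm, L = 294 mm, e = 1 mm; θ starts at 0°
rotate link 1 by -77°: θ ← 0° -77° = -77°
rotate link 1 by +60°: θ ← -77° +60° = -17°
rotate link 1 by -36°: θ ← -17° -36° = -53°
rotate link 1 by +60°: θ ← -53° +60° = 7°
rotate link 1 by -28°: θ ← 7° -28° = -21°
rotate link 1 by +90°: θ ← -21° +90° = 69°
crank pin P = (r cos θ, r sin θ) = (13.259614, 34.542476)
h = r sin θ − e = 34.542476 − 1 = 33.542476
x = r cos θ + √(L² − h²) = 13.259614 + 292.080301 = 305.339915

305.3399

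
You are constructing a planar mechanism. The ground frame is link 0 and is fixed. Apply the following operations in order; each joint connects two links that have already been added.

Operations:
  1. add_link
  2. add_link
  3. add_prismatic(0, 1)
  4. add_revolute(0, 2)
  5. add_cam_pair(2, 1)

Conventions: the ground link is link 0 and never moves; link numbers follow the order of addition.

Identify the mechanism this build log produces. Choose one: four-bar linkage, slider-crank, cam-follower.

links: 3 (incl. ground); joints: 1 revolute, 1 prismatic, 1 higher (cam) pair, forming one closed loop
3 links, revolute + prismatic + higher pair in one loop → cam-follower

cam-follower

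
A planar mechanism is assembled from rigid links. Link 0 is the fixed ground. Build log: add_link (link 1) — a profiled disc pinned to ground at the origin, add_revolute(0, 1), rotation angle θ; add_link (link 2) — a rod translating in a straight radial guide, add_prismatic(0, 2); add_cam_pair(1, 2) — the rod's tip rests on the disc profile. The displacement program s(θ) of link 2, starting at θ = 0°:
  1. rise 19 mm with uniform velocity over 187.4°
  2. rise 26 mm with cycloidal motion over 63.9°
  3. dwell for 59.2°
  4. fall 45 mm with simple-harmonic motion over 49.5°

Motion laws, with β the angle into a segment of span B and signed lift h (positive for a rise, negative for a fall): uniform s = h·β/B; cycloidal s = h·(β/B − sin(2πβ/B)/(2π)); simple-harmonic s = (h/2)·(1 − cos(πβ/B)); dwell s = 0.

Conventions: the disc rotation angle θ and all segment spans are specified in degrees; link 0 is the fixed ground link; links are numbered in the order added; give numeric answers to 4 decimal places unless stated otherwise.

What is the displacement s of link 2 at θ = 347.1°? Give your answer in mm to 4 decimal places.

seg 1 [0°–187.4°] uniform, h=19: full span → s += 19 → s = 19.0000
seg 2 [187.4°–251.3°] cycloidal, h=26: full span → s += 26 → s = 45.0000
seg 3 [251.3°–310.5°] dwell: s stays 45.0000
seg 4 [310.5°–360°] simple-harmonic, h=-45: θ=347.1° here. β=36.6, B=49.5. -45/2·(1 − cos(π·0.7394)) = -37.8711 → s = 7.1289

7.1289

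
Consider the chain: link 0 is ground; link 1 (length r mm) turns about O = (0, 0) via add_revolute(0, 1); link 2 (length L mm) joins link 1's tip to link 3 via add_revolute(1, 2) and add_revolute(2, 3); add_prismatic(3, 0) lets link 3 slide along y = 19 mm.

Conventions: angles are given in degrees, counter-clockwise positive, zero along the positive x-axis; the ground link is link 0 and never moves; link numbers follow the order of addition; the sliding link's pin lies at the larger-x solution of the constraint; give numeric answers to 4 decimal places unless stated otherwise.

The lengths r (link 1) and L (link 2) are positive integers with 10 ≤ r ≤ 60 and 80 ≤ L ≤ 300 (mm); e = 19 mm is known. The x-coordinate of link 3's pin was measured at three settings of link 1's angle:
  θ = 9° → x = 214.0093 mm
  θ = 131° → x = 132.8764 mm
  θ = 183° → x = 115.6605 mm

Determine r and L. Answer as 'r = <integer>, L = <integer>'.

constraint per measurement: (x − r cos θ)² + (r sin θ − e)² = L²
subtracting the θ₁ and θ₂ equations cancels the r² and L² terms:
r = (x₁² − x₂²) / (2[(x₁cos θ₁ + e sin θ₁) − (x₂cos θ₂ + e sin θ₂)]) = 49.0000 → r = 49
L² = (x₁ − r cos θ₁)² + (r sin θ₁ − e)² = 27555.9995 → L = 166.0000 → L = 166
check at θ₃=183°: x = 115.6605 (printed 115.6605) ✓

r = 49, L = 166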